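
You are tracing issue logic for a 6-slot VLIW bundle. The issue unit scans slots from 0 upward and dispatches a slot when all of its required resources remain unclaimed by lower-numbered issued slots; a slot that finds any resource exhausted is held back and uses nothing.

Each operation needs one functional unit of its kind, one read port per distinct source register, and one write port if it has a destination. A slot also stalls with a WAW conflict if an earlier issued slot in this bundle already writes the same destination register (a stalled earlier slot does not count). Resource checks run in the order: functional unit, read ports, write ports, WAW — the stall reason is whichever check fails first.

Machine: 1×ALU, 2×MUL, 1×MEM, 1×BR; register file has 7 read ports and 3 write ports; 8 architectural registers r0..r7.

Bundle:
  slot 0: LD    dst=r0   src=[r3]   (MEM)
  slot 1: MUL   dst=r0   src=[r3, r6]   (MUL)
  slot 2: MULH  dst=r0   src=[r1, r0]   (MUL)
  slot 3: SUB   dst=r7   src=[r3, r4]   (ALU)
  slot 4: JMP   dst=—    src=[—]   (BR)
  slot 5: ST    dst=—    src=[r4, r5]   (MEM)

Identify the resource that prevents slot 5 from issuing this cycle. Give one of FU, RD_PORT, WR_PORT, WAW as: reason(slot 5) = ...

reason(slot 5) = FU

  0. MEM→r0 ⇒ go  {1A/2Mu/0Ld/1B | 6r 2w}
  1. MUL→r0 ⇒ no(WAW)  {1A/2Mu/0Ld/1B | 6r 2w}
  2. MUL→r0 ⇒ no(WAW)  {1A/2Mu/0Ld/1B | 6r 2w}
  3. ALU→r7 ⇒ go  {0A/2Mu/0Ld/1B | 4r 1w}
  4. BR ⇒ go  {0A/2Mu/0Ld/0B | 4r 1w}
  5. MEM ⇒ no(FU)  {0A/2Mu/0Ld/0B | 4r 1w}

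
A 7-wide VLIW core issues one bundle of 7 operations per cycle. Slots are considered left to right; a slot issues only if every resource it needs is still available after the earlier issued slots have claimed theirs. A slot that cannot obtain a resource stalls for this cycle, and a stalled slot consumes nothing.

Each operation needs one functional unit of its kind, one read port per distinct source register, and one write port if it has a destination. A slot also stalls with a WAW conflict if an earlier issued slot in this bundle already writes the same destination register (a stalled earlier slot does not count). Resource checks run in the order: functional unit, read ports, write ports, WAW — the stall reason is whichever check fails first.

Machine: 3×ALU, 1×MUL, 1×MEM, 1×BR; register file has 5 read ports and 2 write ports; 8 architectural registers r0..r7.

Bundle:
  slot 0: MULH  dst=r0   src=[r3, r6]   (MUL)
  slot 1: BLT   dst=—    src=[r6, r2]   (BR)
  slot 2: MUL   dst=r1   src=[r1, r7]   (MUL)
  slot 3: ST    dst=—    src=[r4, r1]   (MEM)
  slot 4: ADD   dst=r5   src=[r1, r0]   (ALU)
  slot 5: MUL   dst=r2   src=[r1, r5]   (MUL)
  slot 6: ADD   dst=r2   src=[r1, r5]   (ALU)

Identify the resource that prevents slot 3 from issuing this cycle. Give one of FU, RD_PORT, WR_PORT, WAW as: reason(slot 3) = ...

slot 0 (MUL): ISSUE — free A3,Mu0,Ld1,B1 rp3 wp1
slot 1 (BR): ISSUE — free A3,Mu0,Ld1,B0 rp1 wp1
slot 2 (MUL): stall FU — free A3,Mu0,Ld1,B0 rp1 wp1
slot 3 (MEM): stall RD_PORT — free A3,Mu0,Ld1,B0 rp1 wp1
slot 4 (ALU): stall RD_PORT — free A3,Mu0,Ld1,B0 rp1 wp1
slot 5 (MUL): stall FU — free A3,Mu0,Ld1,B0 rp1 wp1
slot 6 (ALU): stall RD_PORT — free A3,Mu0,Ld1,B0 rp1 wp1

reason(slot 3) = RD_PORT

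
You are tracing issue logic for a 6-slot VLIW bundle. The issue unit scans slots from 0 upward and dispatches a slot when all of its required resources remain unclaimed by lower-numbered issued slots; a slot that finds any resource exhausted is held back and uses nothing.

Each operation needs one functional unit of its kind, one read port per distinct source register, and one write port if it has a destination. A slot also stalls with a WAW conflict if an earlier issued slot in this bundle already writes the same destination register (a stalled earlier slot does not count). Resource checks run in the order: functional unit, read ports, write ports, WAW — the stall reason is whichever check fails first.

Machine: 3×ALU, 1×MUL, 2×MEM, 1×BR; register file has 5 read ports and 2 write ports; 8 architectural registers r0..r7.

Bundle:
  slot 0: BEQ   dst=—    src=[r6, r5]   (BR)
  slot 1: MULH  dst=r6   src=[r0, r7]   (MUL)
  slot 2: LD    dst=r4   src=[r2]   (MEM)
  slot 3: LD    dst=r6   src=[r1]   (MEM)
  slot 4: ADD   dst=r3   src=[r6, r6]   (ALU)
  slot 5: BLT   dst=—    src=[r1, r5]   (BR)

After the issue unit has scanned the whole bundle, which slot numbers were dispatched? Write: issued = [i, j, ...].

issued = [0, 1, 2]

(0) want 1×BR +2rd +0wr — yes → AL3|MU1|ME2|BR0|rd3|wr2
(1) want 1×MUL +2rd +1wr — yes → AL3|MU0|ME2|BR0|rd1|wr1
(2) want 1×MEM +1rd +1wr — yes → AL3|MU0|ME1|BR0|rd0|wr0
(3) want 1×MEM +1rd +1wr — RD_PORT → AL3|MU0|ME1|BR0|rd0|wr0
(4) want 1×ALU +1rd +1wr — RD_PORT → AL3|MU0|ME1|BR0|rd0|wr0
(5) want 1×BR +2rd +0wr — FU → AL3|MU0|ME1|BR0|rd0|wr0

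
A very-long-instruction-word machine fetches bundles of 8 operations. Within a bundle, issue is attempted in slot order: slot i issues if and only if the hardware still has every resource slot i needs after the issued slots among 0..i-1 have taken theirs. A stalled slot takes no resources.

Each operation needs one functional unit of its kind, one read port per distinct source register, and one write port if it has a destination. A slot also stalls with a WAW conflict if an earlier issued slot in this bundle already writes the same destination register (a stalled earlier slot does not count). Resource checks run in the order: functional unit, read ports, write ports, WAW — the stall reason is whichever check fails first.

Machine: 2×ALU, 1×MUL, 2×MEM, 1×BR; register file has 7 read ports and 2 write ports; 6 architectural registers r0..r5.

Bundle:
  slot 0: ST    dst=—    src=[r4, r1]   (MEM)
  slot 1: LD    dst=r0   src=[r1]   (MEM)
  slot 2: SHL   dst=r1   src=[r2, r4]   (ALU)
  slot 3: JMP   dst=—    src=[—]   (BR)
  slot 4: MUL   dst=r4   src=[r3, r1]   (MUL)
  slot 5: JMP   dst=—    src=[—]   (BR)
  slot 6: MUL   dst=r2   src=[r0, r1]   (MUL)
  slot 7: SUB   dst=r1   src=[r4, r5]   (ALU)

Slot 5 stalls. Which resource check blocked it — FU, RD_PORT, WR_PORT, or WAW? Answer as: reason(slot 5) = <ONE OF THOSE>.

[0] MEM needs rd=2 wr=0: ok; after: ALU=2 MUL=1 MEM=1 BR=1, R=5, W=2
[1] MEM needs rd=1 wr=1: ok; after: ALU=2 MUL=1 MEM=0 BR=1, R=4, W=1
[2] ALU needs rd=2 wr=1: ok; after: ALU=1 MUL=1 MEM=0 BR=1, R=2, W=0
[3] BR needs rd=0 wr=0: ok; after: ALU=1 MUL=1 MEM=0 BR=0, R=2, W=0
[4] MUL needs rd=2 wr=1: WR_PORT; after: ALU=1 MUL=1 MEM=0 BR=0, R=2, W=0
[5] BR needs rd=0 wr=0: FU; after: ALU=1 MUL=1 MEM=0 BR=0, R=2, W=0
[6] MUL needs rd=2 wr=1: WR_PORT; after: ALU=1 MUL=1 MEM=0 BR=0, R=2, W=0
[7] ALU needs rd=2 wr=1: WR_PORT; after: ALU=1 MUL=1 MEM=0 BR=0, R=2, W=0

reason(slot 5) = FU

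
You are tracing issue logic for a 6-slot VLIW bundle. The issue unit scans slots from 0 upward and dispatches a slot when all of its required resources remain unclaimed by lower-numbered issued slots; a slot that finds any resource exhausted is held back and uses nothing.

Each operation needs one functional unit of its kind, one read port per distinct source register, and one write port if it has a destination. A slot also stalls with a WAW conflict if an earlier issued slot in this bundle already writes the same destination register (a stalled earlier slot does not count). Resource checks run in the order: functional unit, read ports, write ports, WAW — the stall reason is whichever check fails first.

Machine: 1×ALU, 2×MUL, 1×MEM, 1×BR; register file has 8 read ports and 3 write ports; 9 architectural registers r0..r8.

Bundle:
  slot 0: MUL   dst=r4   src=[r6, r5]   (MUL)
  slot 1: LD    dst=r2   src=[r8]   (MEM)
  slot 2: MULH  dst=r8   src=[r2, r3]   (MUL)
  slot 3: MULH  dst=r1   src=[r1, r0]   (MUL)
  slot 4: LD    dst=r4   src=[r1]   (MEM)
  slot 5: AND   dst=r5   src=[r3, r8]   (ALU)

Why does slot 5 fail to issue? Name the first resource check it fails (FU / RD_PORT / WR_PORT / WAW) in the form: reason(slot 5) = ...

[0] MUL needs rd=2 wr=1: ok; after: ALU=1 MUL=1 MEM=1 BR=1, R=6, W=2
[1] MEM needs rd=1 wr=1: ok; after: ALU=1 MUL=1 MEM=0 BR=1, R=5, W=1
[2] MUL needs rd=2 wr=1: ok; after: ALU=1 MUL=0 MEM=0 BR=1, R=3, W=0
[3] MUL needs rd=2 wr=1: FU; after: ALU=1 MUL=0 MEM=0 BR=1, R=3, W=0
[4] MEM needs rd=1 wr=1: FU; after: ALU=1 MUL=0 MEM=0 BR=1, R=3, W=0
[5] ALU needs rd=2 wr=1: WR_PORT; after: ALU=1 MUL=0 MEM=0 BR=1, R=3, W=0

reason(slot 5) = WR_PORT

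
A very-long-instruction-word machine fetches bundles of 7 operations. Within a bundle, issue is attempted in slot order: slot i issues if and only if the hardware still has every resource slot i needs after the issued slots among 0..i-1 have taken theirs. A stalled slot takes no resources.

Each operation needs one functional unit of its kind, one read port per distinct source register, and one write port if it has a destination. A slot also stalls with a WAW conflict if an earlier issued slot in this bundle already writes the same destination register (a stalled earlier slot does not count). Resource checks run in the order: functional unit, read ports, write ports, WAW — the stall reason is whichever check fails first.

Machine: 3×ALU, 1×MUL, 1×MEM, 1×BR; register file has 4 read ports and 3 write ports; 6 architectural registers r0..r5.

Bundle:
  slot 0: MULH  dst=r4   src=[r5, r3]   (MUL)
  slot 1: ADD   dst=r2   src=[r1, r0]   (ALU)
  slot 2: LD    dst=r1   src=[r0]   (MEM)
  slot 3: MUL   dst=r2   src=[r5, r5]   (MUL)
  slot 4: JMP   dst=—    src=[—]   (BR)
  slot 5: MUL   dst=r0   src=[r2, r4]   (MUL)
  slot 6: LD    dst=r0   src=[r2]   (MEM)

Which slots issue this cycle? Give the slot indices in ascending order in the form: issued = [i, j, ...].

slot 0 (MUL): ISSUE — free A3,Mu0,Ld1,B1 rp2 wp2
slot 1 (ALU): ISSUE — free A2,Mu0,Ld1,B1 rp0 wp1
slot 2 (MEM): stall RD_PORT — free A2,Mu0,Ld1,B1 rp0 wp1
slot 3 (MUL): stall FU — free A2,Mu0,Ld1,B1 rp0 wp1
slot 4 (BR): ISSUE — free A2,Mu0,Ld1,B0 rp0 wp1
slot 5 (MUL): stall FU — free A2,Mu0,Ld1,B0 rp0 wp1
slot 6 (MEM): stall RD_PORT — free A2,Mu0,Ld1,B0 rp0 wp1

issued = [0, 1, 4]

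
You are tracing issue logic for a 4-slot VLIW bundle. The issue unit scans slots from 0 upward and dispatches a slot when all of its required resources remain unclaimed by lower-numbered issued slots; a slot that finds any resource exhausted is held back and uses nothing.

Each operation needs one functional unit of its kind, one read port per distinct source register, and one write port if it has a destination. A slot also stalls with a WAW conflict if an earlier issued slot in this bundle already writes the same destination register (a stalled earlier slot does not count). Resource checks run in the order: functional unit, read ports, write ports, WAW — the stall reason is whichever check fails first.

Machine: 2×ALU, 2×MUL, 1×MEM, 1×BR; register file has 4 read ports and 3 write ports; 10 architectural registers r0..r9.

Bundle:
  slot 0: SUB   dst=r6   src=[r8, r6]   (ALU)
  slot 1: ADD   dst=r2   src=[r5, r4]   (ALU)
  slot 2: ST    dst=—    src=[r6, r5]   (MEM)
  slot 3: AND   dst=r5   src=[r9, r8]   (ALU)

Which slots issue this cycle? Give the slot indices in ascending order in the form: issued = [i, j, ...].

[0] ALU needs rd=2 wr=1: ok; after: ALU=1 MUL=2 MEM=1 BR=1, R=2, W=2
[1] ALU needs rd=2 wr=1: ok; after: ALU=0 MUL=2 MEM=1 BR=1, R=0, W=1
[2] MEM needs rd=2 wr=0: RD_PORT; after: ALU=0 MUL=2 MEM=1 BR=1, R=0, W=1
[3] ALU needs rd=2 wr=1: FU; after: ALU=0 MUL=2 MEM=1 BR=1, R=0, W=1

issued = [0, 1]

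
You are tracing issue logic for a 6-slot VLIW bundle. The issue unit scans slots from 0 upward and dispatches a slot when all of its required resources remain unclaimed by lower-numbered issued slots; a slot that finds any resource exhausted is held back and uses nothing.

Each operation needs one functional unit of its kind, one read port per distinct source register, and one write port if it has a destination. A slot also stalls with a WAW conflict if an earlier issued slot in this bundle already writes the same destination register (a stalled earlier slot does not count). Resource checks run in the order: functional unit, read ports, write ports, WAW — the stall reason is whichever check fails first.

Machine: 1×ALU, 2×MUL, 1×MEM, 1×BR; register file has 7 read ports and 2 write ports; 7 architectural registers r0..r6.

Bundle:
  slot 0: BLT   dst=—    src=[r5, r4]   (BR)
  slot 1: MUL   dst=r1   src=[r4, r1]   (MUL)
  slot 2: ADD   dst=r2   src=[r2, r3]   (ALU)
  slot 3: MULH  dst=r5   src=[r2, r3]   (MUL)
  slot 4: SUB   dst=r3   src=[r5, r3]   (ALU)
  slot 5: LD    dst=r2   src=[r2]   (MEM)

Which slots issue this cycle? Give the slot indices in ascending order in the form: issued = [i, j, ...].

issued = [0, 1, 2]

  0. BR ⇒ go  {1A/2Mu/1Ld/0B | 5r 2w}
  1. MUL→r1 ⇒ go  {1A/1Mu/1Ld/0B | 3r 1w}
  2. ALU→r2 ⇒ go  {0A/1Mu/1Ld/0B | 1r 0w}
  3. MUL→r5 ⇒ no(RD_PORT)  {0A/1Mu/1Ld/0B | 1r 0w}
  4. ALU→r3 ⇒ no(FU)  {0A/1Mu/1Ld/0B | 1r 0w}
  5. MEM→r2 ⇒ no(WR_PORT)  {0A/1Mu/1Ld/0B | 1r 0w}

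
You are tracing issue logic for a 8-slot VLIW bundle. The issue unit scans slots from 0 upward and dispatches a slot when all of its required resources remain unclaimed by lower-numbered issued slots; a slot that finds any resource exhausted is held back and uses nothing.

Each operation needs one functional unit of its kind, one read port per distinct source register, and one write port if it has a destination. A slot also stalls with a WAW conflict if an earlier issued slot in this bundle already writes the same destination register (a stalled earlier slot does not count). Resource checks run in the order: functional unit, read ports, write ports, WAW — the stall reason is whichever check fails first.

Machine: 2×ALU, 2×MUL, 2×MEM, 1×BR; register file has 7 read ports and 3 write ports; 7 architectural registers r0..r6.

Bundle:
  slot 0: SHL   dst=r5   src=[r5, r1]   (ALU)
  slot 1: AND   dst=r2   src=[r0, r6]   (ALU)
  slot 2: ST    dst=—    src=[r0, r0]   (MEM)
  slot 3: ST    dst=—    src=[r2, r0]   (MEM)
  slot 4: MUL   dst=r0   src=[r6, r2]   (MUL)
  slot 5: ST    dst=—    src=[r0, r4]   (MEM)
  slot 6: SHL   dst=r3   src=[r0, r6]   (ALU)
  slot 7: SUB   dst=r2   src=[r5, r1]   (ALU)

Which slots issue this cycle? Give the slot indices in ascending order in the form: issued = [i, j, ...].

issued = [0, 1, 2, 3]

  0. ALU→r5 ⇒ go  {1A/2Mu/2Ld/1B | 5r 2w}
  1. ALU→r2 ⇒ go  {0A/2Mu/2Ld/1B | 3r 1w}
  2. MEM ⇒ go  {0A/2Mu/1Ld/1B | 2r 1w}
  3. MEM ⇒ go  {0A/2Mu/0Ld/1B | 0r 1w}
  4. MUL→r0 ⇒ no(RD_PORT)  {0A/2Mu/0Ld/1B | 0r 1w}
  5. MEM ⇒ no(FU)  {0A/2Mu/0Ld/1B | 0r 1w}
  6. ALU→r3 ⇒ no(FU)  {0A/2Mu/0Ld/1B | 0r 1w}
  7. ALU→r2 ⇒ no(FU)  {0A/2Mu/0Ld/1B | 0r 1w}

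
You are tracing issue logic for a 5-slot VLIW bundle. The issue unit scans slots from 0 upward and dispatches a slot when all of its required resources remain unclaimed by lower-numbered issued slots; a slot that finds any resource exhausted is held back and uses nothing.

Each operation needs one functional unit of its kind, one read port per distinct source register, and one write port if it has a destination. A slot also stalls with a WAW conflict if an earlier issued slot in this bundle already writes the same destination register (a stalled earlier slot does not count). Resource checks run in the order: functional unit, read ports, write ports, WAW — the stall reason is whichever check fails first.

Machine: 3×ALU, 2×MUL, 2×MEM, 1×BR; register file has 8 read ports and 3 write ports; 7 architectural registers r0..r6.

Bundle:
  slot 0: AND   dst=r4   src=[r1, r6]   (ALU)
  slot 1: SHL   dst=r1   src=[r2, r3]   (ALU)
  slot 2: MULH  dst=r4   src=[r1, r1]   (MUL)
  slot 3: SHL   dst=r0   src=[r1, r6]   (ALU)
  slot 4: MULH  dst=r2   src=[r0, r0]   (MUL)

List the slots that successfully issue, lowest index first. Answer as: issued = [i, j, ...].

issued = [0, 1, 3]

slot 0 (ALU): ISSUE — free A2,Mu2,Ld2,B1 rp6 wp2
slot 1 (ALU): ISSUE — free A1,Mu2,Ld2,B1 rp4 wp1
slot 2 (MUL): stall WAW — free A1,Mu2,Ld2,B1 rp4 wp1
slot 3 (ALU): ISSUE — free A0,Mu2,Ld2,B1 rp2 wp0
slot 4 (MUL): stall WR_PORT — free A0,Mu2,Ld2,B1 rp2 wp0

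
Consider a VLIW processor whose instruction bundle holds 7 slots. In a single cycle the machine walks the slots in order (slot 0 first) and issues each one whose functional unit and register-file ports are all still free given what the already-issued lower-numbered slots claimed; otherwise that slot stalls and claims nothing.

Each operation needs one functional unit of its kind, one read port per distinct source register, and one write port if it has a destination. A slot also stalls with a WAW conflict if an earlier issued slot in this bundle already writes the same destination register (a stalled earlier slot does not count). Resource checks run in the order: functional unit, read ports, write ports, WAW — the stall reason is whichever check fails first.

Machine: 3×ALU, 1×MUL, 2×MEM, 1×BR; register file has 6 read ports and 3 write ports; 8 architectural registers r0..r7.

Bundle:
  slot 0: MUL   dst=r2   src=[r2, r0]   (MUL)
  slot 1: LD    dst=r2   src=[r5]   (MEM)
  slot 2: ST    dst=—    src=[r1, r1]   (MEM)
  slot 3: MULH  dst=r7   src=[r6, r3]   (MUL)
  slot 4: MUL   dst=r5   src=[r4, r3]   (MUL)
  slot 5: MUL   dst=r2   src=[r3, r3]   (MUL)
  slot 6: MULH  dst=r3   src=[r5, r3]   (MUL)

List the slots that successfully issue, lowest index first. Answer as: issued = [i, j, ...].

issued = [0, 2]

[0] MUL needs rd=2 wr=1: ok; after: ALU=3 MUL=0 MEM=2 BR=1, R=4, W=2
[1] MEM needs rd=1 wr=1: WAW; after: ALU=3 MUL=0 MEM=2 BR=1, R=4, W=2
[2] MEM needs rd=1 wr=0: ok; after: ALU=3 MUL=0 MEM=1 BR=1, R=3, W=2
[3] MUL needs rd=2 wr=1: FU; after: ALU=3 MUL=0 MEM=1 BR=1, R=3, W=2
[4] MUL needs rd=2 wr=1: FU; after: ALU=3 MUL=0 MEM=1 BR=1, R=3, W=2
[5] MUL needs rd=1 wr=1: FU; after: ALU=3 MUL=0 MEM=1 BR=1, R=3, W=2
[6] MUL needs rd=2 wr=1: FU; after: ALU=3 MUL=0 MEM=1 BR=1, R=3, W=2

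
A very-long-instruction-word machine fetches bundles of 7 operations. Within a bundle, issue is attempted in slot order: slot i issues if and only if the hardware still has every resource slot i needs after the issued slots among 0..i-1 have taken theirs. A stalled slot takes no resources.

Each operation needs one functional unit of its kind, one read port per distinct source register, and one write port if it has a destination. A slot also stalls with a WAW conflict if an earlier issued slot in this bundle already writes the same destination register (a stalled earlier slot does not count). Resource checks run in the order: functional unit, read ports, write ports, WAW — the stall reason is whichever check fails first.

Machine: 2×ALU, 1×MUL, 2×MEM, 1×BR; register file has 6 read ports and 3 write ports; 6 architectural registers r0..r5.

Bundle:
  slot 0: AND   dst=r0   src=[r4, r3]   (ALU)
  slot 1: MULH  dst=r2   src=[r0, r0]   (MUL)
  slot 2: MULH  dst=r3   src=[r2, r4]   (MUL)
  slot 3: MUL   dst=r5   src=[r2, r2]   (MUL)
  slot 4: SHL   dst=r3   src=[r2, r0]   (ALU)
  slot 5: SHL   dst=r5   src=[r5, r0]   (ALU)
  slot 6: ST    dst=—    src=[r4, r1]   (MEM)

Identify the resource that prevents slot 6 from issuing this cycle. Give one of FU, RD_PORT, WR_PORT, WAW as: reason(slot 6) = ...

reason(slot 6) = RD_PORT

(0) want 1×ALU +2rd +1wr — yes → AL1|MU1|ME2|BR1|rd4|wr2
(1) want 1×MUL +1rd +1wr — yes → AL1|MU0|ME2|BR1|rd3|wr1
(2) want 1×MUL +2rd +1wr — FU → AL1|MU0|ME2|BR1|rd3|wr1
(3) want 1×MUL +1rd +1wr — FU → AL1|MU0|ME2|BR1|rd3|wr1
(4) want 1×ALU +2rd +1wr — yes → AL0|MU0|ME2|BR1|rd1|wr0
(5) want 1×ALU +2rd +1wr — FU → AL0|MU0|ME2|BR1|rd1|wr0
(6) want 1×MEM +2rd +0wr — RD_PORT → AL0|MU0|ME2|BR1|rd1|wr0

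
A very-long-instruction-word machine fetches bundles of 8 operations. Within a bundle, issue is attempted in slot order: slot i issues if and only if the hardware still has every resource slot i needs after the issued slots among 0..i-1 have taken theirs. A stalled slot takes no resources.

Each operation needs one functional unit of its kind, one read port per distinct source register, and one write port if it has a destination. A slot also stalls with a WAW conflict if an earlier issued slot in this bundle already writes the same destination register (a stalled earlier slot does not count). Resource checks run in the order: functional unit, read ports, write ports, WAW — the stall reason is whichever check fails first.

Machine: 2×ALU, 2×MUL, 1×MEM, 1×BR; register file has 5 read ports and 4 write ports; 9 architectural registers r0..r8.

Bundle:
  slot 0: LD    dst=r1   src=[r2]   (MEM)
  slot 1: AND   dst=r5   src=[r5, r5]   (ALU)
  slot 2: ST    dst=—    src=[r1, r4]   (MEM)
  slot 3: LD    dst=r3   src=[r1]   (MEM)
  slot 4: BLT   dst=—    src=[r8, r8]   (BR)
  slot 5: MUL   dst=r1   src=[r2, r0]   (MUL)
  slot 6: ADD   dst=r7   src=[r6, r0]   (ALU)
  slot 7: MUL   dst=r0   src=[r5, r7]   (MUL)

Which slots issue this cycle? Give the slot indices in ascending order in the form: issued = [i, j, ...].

issued = [0, 1, 4, 6]

  0. MEM→r1 ⇒ go  {2A/2Mu/0Ld/1B | 4r 3w}
  1. ALU→r5 ⇒ go  {1A/2Mu/0Ld/1B | 3r 2w}
  2. MEM ⇒ no(FU)  {1A/2Mu/0Ld/1B | 3r 2w}
  3. MEM→r3 ⇒ no(FU)  {1A/2Mu/0Ld/1B | 3r 2w}
  4. BR ⇒ go  {1A/2Mu/0Ld/0B | 2r 2w}
  5. MUL→r1 ⇒ no(WAW)  {1A/2Mu/0Ld/0B | 2r 2w}
  6. ALU→r7 ⇒ go  {0A/2Mu/0Ld/0B | 0r 1w}
  7. MUL→r0 ⇒ no(RD_PORT)  {0A/2Mu/0Ld/0B | 0r 1w}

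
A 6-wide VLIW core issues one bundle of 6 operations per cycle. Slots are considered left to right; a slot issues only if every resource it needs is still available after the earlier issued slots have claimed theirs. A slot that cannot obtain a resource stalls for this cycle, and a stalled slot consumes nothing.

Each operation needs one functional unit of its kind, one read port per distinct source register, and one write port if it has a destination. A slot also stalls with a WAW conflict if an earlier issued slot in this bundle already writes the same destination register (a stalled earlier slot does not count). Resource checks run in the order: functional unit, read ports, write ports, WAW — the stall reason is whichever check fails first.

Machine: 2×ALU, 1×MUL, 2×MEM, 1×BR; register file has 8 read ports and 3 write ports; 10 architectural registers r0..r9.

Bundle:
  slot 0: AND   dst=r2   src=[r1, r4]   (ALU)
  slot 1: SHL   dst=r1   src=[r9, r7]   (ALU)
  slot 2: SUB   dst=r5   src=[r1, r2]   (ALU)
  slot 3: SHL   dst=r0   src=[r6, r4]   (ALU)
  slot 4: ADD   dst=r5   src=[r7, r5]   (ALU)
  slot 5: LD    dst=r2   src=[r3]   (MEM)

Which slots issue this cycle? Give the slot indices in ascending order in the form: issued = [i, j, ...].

slot 0 (ALU): ISSUE — free A1,Mu1,Ld2,B1 rp6 wp2
slot 1 (ALU): ISSUE — free A0,Mu1,Ld2,B1 rp4 wp1
slot 2 (ALU): stall FU — free A0,Mu1,Ld2,B1 rp4 wp1
slot 3 (ALU): stall FU — free A0,Mu1,Ld2,B1 rp4 wp1
slot 4 (ALU): stall FU — free A0,Mu1,Ld2,B1 rp4 wp1
slot 5 (MEM): stall WAW — free A0,Mu1,Ld2,B1 rp4 wp1

issued = [0, 1]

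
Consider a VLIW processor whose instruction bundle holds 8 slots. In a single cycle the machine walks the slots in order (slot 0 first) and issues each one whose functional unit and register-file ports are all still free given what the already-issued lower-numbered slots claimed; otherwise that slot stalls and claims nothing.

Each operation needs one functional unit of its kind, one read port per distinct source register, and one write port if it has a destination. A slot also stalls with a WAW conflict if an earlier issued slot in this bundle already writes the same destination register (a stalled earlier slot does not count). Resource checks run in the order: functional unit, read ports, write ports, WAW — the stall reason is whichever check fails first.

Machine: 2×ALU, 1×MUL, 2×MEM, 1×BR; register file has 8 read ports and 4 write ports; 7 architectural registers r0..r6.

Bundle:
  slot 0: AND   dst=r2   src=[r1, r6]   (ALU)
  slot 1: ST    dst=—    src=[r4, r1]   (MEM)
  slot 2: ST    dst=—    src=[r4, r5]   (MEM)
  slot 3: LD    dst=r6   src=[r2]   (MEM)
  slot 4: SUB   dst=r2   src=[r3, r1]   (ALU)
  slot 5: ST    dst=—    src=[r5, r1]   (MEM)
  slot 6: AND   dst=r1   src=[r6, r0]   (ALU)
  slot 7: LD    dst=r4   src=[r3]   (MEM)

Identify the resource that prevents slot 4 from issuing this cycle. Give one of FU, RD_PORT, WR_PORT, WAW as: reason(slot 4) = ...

[0] ALU needs rd=2 wr=1: ok; after: ALU=1 MUL=1 MEM=2 BR=1, R=6, W=3
[1] MEM needs rd=2 wr=0: ok; after: ALU=1 MUL=1 MEM=1 BR=1, R=4, W=3
[2] MEM needs rd=2 wr=0: ok; after: ALU=1 MUL=1 MEM=0 BR=1, R=2, W=3
[3] MEM needs rd=1 wr=1: FU; after: ALU=1 MUL=1 MEM=0 BR=1, R=2, W=3
[4] ALU needs rd=2 wr=1: WAW; after: ALU=1 MUL=1 MEM=0 BR=1, R=2, W=3
[5] MEM needs rd=2 wr=0: FU; after: ALU=1 MUL=1 MEM=0 BR=1, R=2, W=3
[6] ALU needs rd=2 wr=1: ok; after: ALU=0 MUL=1 MEM=0 BR=1, R=0, W=2
[7] MEM needs rd=1 wr=1: FU; after: ALU=0 MUL=1 MEM=0 BR=1, R=0, W=2

reason(slot 4) = WAW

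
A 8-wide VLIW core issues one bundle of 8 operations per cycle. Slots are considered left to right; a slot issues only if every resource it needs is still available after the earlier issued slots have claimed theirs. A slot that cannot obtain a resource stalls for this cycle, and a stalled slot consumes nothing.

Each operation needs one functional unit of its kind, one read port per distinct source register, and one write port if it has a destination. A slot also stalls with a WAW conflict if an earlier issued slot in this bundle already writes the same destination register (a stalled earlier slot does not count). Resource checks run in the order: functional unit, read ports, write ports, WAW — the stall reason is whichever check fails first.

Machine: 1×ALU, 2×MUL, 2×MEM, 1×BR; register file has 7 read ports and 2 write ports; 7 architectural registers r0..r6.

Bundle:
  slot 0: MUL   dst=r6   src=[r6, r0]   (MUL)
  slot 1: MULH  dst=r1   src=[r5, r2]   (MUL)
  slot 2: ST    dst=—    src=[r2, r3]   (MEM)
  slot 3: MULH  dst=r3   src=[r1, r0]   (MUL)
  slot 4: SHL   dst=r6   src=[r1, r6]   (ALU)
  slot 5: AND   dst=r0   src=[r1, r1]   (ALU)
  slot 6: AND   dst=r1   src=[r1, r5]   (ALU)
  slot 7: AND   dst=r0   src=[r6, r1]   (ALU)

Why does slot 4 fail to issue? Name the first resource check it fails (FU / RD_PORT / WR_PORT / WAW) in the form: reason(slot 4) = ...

#0 MUL src=r6,r0 dispatched  <A:1 Mu:1 Ld:2 B:1 rd:5 wr:1>
#1 MUL src=r5,r2 dispatched  <A:1 Mu:0 Ld:2 B:1 rd:3 wr:0>
#2 MEM src=r2,r3 dispatched  <A:1 Mu:0 Ld:1 B:1 rd:1 wr:0>
#3 MUL src=r1,r0 held:FU  <A:1 Mu:0 Ld:1 B:1 rd:1 wr:0>
#4 ALU src=r1,r6 held:RD_PORT  <A:1 Mu:0 Ld:1 B:1 rd:1 wr:0>
#5 ALU src=r1,r1 held:WR_PORT  <A:1 Mu:0 Ld:1 B:1 rd:1 wr:0>
#6 ALU src=r1,r5 held:RD_PORT  <A:1 Mu:0 Ld:1 B:1 rd:1 wr:0>
#7 ALU src=r6,r1 held:RD_PORT  <A:1 Mu:0 Ld:1 B:1 rd:1 wr:0>

reason(slot 4) = RD_PORT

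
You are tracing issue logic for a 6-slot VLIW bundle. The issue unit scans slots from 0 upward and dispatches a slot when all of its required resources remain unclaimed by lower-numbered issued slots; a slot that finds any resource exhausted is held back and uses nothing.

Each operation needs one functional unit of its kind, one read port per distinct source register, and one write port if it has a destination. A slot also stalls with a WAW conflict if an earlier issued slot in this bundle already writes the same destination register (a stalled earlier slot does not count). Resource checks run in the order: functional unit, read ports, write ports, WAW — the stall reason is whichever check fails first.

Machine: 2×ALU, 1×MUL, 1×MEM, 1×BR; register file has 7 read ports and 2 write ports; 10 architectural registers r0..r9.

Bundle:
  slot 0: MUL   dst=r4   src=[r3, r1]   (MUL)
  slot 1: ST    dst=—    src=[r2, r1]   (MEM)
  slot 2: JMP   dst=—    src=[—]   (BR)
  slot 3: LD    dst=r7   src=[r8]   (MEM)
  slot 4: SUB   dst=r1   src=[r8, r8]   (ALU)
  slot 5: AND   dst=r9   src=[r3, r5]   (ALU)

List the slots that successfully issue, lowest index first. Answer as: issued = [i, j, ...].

  0. MUL→r4 ⇒ go  {2A/0Mu/1Ld/1B | 5r 1w}
  1. MEM ⇒ go  {2A/0Mu/0Ld/1B | 3r 1w}
  2. BR ⇒ go  {2A/0Mu/0Ld/0B | 3r 1w}
  3. MEM→r7 ⇒ no(FU)  {2A/0Mu/0Ld/0B | 3r 1w}
  4. ALU→r1 ⇒ go  {1A/0Mu/0Ld/0B | 2r 0w}
  5. ALU→r9 ⇒ no(WR_PORT)  {1A/0Mu/0Ld/0B | 2r 0w}

issued = [0, 1, 2, 4]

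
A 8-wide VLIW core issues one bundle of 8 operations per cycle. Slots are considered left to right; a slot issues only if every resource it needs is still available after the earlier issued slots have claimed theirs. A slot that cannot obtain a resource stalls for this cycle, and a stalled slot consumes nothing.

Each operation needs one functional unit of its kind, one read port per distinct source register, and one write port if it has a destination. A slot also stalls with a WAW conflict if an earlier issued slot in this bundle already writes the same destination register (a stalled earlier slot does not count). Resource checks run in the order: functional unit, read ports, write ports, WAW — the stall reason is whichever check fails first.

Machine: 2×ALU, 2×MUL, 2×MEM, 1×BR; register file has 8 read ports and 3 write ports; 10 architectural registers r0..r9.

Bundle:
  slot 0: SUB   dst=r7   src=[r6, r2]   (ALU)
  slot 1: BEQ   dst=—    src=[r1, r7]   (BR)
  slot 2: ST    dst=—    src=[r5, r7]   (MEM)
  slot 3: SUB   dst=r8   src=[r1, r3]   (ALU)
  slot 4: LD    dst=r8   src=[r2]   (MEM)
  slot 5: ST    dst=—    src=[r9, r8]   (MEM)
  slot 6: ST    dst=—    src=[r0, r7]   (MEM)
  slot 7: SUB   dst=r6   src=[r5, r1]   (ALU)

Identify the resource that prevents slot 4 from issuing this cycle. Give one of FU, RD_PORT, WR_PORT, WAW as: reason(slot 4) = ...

reason(slot 4) = RD_PORT

(0) want 1×ALU +2rd +1wr — yes → AL1|MU2|ME2|BR1|rd6|wr2
(1) want 1×BR +2rd +0wr — yes → AL1|MU2|ME2|BR0|rd4|wr2
(2) want 1×MEM +2rd +0wr — yes → AL1|MU2|ME1|BR0|rd2|wr2
(3) want 1×ALU +2rd +1wr — yes → AL0|MU2|ME1|BR0|rd0|wr1
(4) want 1×MEM +1rd +1wr — RD_PORT → AL0|MU2|ME1|BR0|rd0|wr1
(5) want 1×MEM +2rd +0wr — RD_PORT → AL0|MU2|ME1|BR0|rd0|wr1
(6) want 1×MEM +2rd +0wr — RD_PORT → AL0|MU2|ME1|BR0|rd0|wr1
(7) want 1×ALU +2rd +1wr — FU → AL0|MU2|ME1|BR0|rd0|wr1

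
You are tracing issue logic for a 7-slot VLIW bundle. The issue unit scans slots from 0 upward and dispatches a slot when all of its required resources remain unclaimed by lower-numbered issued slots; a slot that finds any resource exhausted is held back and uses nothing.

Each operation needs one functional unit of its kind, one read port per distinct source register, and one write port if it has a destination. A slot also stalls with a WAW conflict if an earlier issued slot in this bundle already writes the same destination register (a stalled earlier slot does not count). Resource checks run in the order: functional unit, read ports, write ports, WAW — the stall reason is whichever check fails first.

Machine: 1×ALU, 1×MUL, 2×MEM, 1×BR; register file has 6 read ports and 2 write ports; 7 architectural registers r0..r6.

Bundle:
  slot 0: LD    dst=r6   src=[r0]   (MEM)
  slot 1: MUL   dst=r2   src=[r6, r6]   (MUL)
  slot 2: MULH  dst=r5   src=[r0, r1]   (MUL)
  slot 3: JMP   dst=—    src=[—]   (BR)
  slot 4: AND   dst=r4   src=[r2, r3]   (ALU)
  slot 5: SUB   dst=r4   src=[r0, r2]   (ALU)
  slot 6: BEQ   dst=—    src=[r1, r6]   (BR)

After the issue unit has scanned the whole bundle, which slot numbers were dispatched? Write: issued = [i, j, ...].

slot 0 (MEM): ISSUE — free A1,Mu1,Ld1,B1 rp5 wp1
slot 1 (MUL): ISSUE — free A1,Mu0,Ld1,B1 rp4 wp0
slot 2 (MUL): stall FU — free A1,Mu0,Ld1,B1 rp4 wp0
slot 3 (BR): ISSUE — free A1,Mu0,Ld1,B0 rp4 wp0
slot 4 (ALU): stall WR_PORT — free A1,Mu0,Ld1,B0 rp4 wp0
slot 5 (ALU): stall WR_PORT — free A1,Mu0,Ld1,B0 rp4 wp0
slot 6 (BR): stall FU — free A1,Mu0,Ld1,B0 rp4 wp0

issued = [0, 1, 3]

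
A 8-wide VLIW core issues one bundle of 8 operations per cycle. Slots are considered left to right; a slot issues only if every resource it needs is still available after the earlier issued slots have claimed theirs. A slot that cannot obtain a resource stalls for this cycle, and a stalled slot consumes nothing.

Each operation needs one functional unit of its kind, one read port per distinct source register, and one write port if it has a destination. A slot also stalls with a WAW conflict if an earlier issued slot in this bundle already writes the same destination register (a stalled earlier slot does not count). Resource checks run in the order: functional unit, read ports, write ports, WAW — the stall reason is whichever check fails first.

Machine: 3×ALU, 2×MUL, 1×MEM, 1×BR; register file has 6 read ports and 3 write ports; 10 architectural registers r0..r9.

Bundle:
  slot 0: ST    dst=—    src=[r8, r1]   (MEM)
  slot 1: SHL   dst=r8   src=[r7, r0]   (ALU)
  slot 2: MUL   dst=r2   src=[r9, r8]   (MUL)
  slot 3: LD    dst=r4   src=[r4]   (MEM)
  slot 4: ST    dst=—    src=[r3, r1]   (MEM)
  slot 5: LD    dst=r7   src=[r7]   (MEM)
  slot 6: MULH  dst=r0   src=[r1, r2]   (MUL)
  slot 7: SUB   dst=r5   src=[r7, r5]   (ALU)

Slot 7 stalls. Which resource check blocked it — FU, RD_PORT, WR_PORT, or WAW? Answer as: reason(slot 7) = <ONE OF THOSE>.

[0] MEM needs rd=2 wr=0: ok; after: ALU=3 MUL=2 MEM=0 BR=1, R=4, W=3
[1] ALU needs rd=2 wr=1: ok; after: ALU=2 MUL=2 MEM=0 BR=1, R=2, W=2
[2] MUL needs rd=2 wr=1: ok; after: ALU=2 MUL=1 MEM=0 BR=1, R=0, W=1
[3] MEM needs rd=1 wr=1: FU; after: ALU=2 MUL=1 MEM=0 BR=1, R=0, W=1
[4] MEM needs rd=2 wr=0: FU; after: ALU=2 MUL=1 MEM=0 BR=1, R=0, W=1
[5] MEM needs rd=1 wr=1: FU; after: ALU=2 MUL=1 MEM=0 BR=1, R=0, W=1
[6] MUL needs rd=2 wr=1: RD_PORT; after: ALU=2 MUL=1 MEM=0 BR=1, R=0, W=1
[7] ALU needs rd=2 wr=1: RD_PORT; after: ALU=2 MUL=1 MEM=0 BR=1, R=0, W=1

reason(slot 7) = RD_PORT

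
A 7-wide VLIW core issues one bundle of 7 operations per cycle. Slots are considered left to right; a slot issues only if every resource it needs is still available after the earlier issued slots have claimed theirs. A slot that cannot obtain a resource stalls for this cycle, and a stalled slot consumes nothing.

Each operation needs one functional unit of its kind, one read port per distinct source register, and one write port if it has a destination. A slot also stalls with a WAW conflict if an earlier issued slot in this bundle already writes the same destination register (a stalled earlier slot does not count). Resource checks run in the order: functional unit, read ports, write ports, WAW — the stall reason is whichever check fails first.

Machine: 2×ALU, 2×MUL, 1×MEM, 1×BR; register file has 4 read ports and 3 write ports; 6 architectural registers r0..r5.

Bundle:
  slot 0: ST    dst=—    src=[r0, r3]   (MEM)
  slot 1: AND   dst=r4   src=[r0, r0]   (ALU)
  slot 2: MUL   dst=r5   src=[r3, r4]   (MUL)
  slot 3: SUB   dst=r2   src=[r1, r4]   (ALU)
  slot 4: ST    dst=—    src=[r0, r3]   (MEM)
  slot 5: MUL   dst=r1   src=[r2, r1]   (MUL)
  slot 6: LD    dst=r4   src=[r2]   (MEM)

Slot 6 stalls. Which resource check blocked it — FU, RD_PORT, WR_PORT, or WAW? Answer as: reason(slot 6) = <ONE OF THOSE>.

reason(slot 6) = FU

(0) want 1×MEM +2rd +0wr — yes → AL2|MU2|ME0|BR1|rd2|wr3
(1) want 1×ALU +1rd +1wr — yes → AL1|MU2|ME0|BR1|rd1|wr2
(2) want 1×MUL +2rd +1wr — RD_PORT → AL1|MU2|ME0|BR1|rd1|wr2
(3) want 1×ALU +2rd +1wr — RD_PORT → AL1|MU2|ME0|BR1|rd1|wr2
(4) want 1×MEM +2rd +0wr — FU → AL1|MU2|ME0|BR1|rd1|wr2
(5) want 1×MUL +2rd +1wr — RD_PORT → AL1|MU2|ME0|BR1|rd1|wr2
(6) want 1×MEM +1rd +1wr — FU → AL1|MU2|ME0|BR1|rd1|wr2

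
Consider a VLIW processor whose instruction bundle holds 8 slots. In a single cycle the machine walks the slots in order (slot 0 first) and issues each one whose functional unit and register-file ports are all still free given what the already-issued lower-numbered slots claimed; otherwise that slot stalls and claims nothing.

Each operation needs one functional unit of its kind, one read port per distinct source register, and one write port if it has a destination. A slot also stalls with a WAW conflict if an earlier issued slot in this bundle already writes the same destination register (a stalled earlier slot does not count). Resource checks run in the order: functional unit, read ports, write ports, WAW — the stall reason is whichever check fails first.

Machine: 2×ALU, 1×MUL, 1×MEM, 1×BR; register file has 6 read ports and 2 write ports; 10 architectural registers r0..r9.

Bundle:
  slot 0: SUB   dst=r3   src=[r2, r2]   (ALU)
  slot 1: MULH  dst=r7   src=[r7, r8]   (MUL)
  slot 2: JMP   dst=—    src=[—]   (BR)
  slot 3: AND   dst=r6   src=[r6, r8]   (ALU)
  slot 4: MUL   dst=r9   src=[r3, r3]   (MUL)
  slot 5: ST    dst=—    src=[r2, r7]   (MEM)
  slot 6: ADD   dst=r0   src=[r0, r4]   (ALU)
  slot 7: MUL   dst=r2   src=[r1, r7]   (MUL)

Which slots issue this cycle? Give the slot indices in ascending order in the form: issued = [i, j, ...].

#0 ALU src=r2,r2 dispatched  <A:1 Mu:1 Ld:1 B:1 rd:5 wr:1>
#1 MUL src=r7,r8 dispatched  <A:1 Mu:0 Ld:1 B:1 rd:3 wr:0>
#2 BR src=- dispatched  <A:1 Mu:0 Ld:1 B:0 rd:3 wr:0>
#3 ALU src=r6,r8 held:WR_PORT  <A:1 Mu:0 Ld:1 B:0 rd:3 wr:0>
#4 MUL src=r3,r3 held:FU  <A:1 Mu:0 Ld:1 B:0 rd:3 wr:0>
#5 MEM src=r2,r7 dispatched  <A:1 Mu:0 Ld:0 B:0 rd:1 wr:0>
#6 ALU src=r0,r4 held:RD_PORT  <A:1 Mu:0 Ld:0 B:0 rd:1 wr:0>
#7 MUL src=r1,r7 held:FU  <A:1 Mu:0 Ld:0 B:0 rd:1 wr:0>

issued = [0, 1, 2, 5]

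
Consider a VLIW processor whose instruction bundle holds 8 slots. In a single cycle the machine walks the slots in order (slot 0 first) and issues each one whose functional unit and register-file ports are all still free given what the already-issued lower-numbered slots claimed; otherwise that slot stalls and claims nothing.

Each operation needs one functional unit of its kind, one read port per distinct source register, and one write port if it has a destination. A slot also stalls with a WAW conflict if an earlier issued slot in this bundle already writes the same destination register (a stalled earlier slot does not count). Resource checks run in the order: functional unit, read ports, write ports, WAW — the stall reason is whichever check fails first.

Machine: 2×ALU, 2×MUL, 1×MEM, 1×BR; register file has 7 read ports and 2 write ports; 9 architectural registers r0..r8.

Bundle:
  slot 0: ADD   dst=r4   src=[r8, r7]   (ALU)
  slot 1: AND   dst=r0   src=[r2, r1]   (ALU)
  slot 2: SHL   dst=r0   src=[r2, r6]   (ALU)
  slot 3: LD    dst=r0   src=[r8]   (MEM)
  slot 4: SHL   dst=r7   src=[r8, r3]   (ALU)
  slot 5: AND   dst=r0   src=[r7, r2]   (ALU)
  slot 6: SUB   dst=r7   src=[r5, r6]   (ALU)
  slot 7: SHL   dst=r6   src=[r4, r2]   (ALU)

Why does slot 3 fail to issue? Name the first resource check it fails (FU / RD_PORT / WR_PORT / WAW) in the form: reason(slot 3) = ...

reason(slot 3) = WR_PORT

#0 ALU src=r8,r7 dispatched  <A:1 Mu:2 Ld:1 B:1 rd:5 wr:1>
#1 ALU src=r2,r1 dispatched  <A:0 Mu:2 Ld:1 B:1 rd:3 wr:0>
#2 ALU src=r2,r6 held:FU  <A:0 Mu:2 Ld:1 B:1 rd:3 wr:0>
#3 MEM src=r8 held:WR_PORT  <A:0 Mu:2 Ld:1 B:1 rd:3 wr:0>
#4 ALU src=r8,r3 held:FU  <A:0 Mu:2 Ld:1 B:1 rd:3 wr:0>
#5 ALU src=r7,r2 held:FU  <A:0 Mu:2 Ld:1 B:1 rd:3 wr:0>
#6 ALU src=r5,r6 held:FU  <A:0 Mu:2 Ld:1 B:1 rd:3 wr:0>
#7 ALU src=r4,r2 held:FU  <A:0 Mu:2 Ld:1 B:1 rd:3 wr:0>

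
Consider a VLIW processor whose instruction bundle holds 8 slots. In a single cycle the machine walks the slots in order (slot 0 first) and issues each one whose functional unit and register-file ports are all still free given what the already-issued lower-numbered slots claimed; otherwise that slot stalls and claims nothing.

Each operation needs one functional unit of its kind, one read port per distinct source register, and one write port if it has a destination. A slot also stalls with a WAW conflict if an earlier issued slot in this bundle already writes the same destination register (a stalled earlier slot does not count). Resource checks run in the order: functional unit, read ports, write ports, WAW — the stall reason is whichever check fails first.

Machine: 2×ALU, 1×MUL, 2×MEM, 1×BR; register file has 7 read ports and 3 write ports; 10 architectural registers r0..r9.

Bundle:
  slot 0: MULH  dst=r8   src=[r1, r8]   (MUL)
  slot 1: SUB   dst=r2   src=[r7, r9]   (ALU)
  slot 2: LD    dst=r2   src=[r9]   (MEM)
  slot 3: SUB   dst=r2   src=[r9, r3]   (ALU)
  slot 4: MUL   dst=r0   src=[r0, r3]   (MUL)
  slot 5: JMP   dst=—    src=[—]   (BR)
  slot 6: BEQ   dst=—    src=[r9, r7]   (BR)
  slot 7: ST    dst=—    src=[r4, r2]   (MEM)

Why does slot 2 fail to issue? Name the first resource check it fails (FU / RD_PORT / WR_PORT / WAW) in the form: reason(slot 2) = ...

reason(slot 2) = WAW

[0] MUL needs rd=2 wr=1: ok; after: ALU=2 MUL=0 MEM=2 BR=1, R=5, W=2
[1] ALU needs rd=2 wr=1: ok; after: ALU=1 MUL=0 MEM=2 BR=1, R=3, W=1
[2] MEM needs rd=1 wr=1: WAW; after: ALU=1 MUL=0 MEM=2 BR=1, R=3, W=1
[3] ALU needs rd=2 wr=1: WAW; after: ALU=1 MUL=0 MEM=2 BR=1, R=3, W=1
[4] MUL needs rd=2 wr=1: FU; after: ALU=1 MUL=0 MEM=2 BR=1, R=3, W=1
[5] BR needs rd=0 wr=0: ok; after: ALU=1 MUL=0 MEM=2 BR=0, R=3, W=1
[6] BR needs rd=2 wr=0: FU; after: ALU=1 MUL=0 MEM=2 BR=0, R=3, W=1
[7] MEM needs rd=2 wr=0: ok; after: ALU=1 MUL=0 MEM=1 BR=0, R=1, W=1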